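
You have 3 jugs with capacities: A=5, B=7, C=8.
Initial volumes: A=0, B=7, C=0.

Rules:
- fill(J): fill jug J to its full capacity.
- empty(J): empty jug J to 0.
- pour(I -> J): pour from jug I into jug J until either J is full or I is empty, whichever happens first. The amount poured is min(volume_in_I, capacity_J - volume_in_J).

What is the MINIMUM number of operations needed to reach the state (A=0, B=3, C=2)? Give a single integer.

BFS from (A=0, B=7, C=0). One shortest path:
  1. fill(A) -> (A=5 B=7 C=0)
  2. pour(B -> C) -> (A=5 B=0 C=7)
  3. pour(A -> B) -> (A=0 B=5 C=7)
  4. pour(C -> A) -> (A=5 B=5 C=2)
  5. pour(A -> B) -> (A=3 B=7 C=2)
  6. empty(B) -> (A=3 B=0 C=2)
  7. pour(A -> B) -> (A=0 B=3 C=2)
Reached target in 7 moves.

Answer: 7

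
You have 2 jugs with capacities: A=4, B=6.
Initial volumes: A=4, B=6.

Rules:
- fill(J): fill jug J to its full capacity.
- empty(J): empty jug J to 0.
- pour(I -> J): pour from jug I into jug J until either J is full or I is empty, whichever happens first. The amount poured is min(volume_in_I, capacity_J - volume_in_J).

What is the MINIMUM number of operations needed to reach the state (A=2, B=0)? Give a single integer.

BFS from (A=4, B=6). One shortest path:
  1. empty(A) -> (A=0 B=6)
  2. pour(B -> A) -> (A=4 B=2)
  3. empty(A) -> (A=0 B=2)
  4. pour(B -> A) -> (A=2 B=0)
Reached target in 4 moves.

Answer: 4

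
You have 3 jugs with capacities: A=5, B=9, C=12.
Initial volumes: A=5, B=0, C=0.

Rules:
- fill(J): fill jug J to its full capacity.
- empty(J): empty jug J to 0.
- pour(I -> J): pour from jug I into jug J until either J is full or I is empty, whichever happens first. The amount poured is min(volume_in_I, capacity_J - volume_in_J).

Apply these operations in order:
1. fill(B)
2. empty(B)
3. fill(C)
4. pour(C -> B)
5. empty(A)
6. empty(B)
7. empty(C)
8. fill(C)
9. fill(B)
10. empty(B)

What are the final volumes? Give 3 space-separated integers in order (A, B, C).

Step 1: fill(B) -> (A=5 B=9 C=0)
Step 2: empty(B) -> (A=5 B=0 C=0)
Step 3: fill(C) -> (A=5 B=0 C=12)
Step 4: pour(C -> B) -> (A=5 B=9 C=3)
Step 5: empty(A) -> (A=0 B=9 C=3)
Step 6: empty(B) -> (A=0 B=0 C=3)
Step 7: empty(C) -> (A=0 B=0 C=0)
Step 8: fill(C) -> (A=0 B=0 C=12)
Step 9: fill(B) -> (A=0 B=9 C=12)
Step 10: empty(B) -> (A=0 B=0 C=12)

Answer: 0 0 12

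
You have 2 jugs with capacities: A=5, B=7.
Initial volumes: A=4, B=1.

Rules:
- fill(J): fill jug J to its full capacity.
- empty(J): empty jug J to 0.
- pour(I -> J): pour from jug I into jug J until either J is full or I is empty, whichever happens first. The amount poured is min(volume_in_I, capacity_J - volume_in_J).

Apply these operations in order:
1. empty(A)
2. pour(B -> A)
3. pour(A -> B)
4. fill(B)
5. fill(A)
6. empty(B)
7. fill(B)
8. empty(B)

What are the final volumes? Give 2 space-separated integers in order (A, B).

Answer: 5 0

Derivation:
Step 1: empty(A) -> (A=0 B=1)
Step 2: pour(B -> A) -> (A=1 B=0)
Step 3: pour(A -> B) -> (A=0 B=1)
Step 4: fill(B) -> (A=0 B=7)
Step 5: fill(A) -> (A=5 B=7)
Step 6: empty(B) -> (A=5 B=0)
Step 7: fill(B) -> (A=5 B=7)
Step 8: empty(B) -> (A=5 B=0)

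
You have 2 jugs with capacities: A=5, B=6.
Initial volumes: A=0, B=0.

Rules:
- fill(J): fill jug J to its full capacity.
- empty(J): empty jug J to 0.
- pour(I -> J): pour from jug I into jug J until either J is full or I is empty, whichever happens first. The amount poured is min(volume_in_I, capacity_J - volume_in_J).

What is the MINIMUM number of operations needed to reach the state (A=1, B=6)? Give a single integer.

BFS from (A=0, B=0). One shortest path:
  1. fill(B) -> (A=0 B=6)
  2. pour(B -> A) -> (A=5 B=1)
  3. empty(A) -> (A=0 B=1)
  4. pour(B -> A) -> (A=1 B=0)
  5. fill(B) -> (A=1 B=6)
Reached target in 5 moves.

Answer: 5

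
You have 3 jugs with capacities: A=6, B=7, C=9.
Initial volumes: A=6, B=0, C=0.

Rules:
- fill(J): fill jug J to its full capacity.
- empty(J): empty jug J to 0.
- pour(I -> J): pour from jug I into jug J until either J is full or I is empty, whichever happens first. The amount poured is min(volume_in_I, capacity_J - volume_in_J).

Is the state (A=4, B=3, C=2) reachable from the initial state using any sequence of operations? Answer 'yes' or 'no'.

BFS explored all 320 reachable states.
Reachable set includes: (0,0,0), (0,0,1), (0,0,2), (0,0,3), (0,0,4), (0,0,5), (0,0,6), (0,0,7), (0,0,8), (0,0,9), (0,1,0), (0,1,1) ...
Target (A=4, B=3, C=2) not in reachable set → no.

Answer: no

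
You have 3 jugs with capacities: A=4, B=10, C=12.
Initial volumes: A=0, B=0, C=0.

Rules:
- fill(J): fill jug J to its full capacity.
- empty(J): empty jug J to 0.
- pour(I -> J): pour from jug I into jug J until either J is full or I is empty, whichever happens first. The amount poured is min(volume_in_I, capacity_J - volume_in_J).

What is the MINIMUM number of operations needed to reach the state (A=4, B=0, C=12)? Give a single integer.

BFS from (A=0, B=0, C=0). One shortest path:
  1. fill(A) -> (A=4 B=0 C=0)
  2. fill(C) -> (A=4 B=0 C=12)
Reached target in 2 moves.

Answer: 2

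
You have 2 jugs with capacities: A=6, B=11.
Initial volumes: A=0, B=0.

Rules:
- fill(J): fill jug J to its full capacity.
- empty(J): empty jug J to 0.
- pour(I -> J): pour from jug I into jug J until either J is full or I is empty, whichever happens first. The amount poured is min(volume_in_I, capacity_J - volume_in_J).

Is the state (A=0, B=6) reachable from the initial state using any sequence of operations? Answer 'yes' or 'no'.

BFS from (A=0, B=0):
  1. fill(A) -> (A=6 B=0)
  2. pour(A -> B) -> (A=0 B=6)
Target reached → yes.

Answer: yes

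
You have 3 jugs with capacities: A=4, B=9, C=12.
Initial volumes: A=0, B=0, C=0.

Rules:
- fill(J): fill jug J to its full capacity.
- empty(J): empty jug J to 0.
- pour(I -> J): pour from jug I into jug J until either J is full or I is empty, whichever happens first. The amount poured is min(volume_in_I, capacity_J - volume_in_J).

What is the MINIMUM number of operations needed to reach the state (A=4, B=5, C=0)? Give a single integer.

Answer: 2

Derivation:
BFS from (A=0, B=0, C=0). One shortest path:
  1. fill(B) -> (A=0 B=9 C=0)
  2. pour(B -> A) -> (A=4 B=5 C=0)
Reached target in 2 moves.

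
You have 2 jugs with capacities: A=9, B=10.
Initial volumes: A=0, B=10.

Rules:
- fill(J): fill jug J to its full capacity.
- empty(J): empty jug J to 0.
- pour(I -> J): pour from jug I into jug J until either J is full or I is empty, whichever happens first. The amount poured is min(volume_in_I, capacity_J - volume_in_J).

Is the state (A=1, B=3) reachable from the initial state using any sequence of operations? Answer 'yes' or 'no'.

BFS explored all 38 reachable states.
Reachable set includes: (0,0), (0,1), (0,2), (0,3), (0,4), (0,5), (0,6), (0,7), (0,8), (0,9), (0,10), (1,0) ...
Target (A=1, B=3) not in reachable set → no.

Answer: no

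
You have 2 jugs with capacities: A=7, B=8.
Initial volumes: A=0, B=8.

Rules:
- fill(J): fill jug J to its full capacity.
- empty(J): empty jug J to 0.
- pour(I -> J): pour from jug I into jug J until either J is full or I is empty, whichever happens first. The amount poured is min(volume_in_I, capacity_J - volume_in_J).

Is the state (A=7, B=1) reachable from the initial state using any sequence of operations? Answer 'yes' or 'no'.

BFS from (A=0, B=8):
  1. pour(B -> A) -> (A=7 B=1)
Target reached → yes.

Answer: yes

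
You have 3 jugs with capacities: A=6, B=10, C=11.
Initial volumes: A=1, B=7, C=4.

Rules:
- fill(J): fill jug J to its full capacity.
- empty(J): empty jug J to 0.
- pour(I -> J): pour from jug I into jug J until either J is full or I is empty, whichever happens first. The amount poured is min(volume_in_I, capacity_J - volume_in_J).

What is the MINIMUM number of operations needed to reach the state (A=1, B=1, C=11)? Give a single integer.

BFS from (A=1, B=7, C=4). One shortest path:
  1. pour(C -> B) -> (A=1 B=10 C=1)
  2. empty(B) -> (A=1 B=0 C=1)
  3. pour(C -> B) -> (A=1 B=1 C=0)
  4. fill(C) -> (A=1 B=1 C=11)
Reached target in 4 moves.

Answer: 4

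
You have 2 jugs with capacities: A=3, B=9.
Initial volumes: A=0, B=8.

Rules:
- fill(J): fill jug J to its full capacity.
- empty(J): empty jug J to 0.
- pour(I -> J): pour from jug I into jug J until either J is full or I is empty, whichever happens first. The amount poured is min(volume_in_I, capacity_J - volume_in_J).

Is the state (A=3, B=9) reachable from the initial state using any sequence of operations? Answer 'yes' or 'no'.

BFS from (A=0, B=8):
  1. fill(A) -> (A=3 B=8)
  2. fill(B) -> (A=3 B=9)
Target reached → yes.

Answer: yes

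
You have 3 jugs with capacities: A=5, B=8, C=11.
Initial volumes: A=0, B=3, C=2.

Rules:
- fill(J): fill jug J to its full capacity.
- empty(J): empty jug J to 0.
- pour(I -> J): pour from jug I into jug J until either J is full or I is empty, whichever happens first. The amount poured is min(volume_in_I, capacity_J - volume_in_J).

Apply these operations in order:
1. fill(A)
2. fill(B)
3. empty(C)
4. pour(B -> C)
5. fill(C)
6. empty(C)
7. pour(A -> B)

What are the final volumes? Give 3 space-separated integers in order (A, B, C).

Step 1: fill(A) -> (A=5 B=3 C=2)
Step 2: fill(B) -> (A=5 B=8 C=2)
Step 3: empty(C) -> (A=5 B=8 C=0)
Step 4: pour(B -> C) -> (A=5 B=0 C=8)
Step 5: fill(C) -> (A=5 B=0 C=11)
Step 6: empty(C) -> (A=5 B=0 C=0)
Step 7: pour(A -> B) -> (A=0 B=5 C=0)

Answer: 0 5 0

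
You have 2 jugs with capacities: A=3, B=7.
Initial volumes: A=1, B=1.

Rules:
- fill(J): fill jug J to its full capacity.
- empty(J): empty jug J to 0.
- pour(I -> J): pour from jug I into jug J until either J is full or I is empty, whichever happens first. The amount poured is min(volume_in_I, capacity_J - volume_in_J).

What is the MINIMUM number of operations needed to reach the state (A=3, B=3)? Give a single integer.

BFS from (A=1, B=1). One shortest path:
  1. fill(A) -> (A=3 B=1)
  2. empty(B) -> (A=3 B=0)
  3. pour(A -> B) -> (A=0 B=3)
  4. fill(A) -> (A=3 B=3)
Reached target in 4 moves.

Answer: 4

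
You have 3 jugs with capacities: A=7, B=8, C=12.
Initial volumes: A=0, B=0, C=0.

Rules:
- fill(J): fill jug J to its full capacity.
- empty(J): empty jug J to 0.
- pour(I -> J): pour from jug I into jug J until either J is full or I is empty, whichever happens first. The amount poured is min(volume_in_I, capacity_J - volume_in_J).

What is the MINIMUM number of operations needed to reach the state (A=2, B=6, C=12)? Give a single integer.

BFS from (A=0, B=0, C=0). One shortest path:
  1. fill(C) -> (A=0 B=0 C=12)
  2. pour(C -> A) -> (A=7 B=0 C=5)
  3. pour(A -> B) -> (A=0 B=7 C=5)
  4. pour(C -> A) -> (A=5 B=7 C=0)
  5. pour(B -> C) -> (A=5 B=0 C=7)
  6. fill(B) -> (A=5 B=8 C=7)
  7. pour(B -> A) -> (A=7 B=6 C=7)
  8. pour(A -> C) -> (A=2 B=6 C=12)
Reached target in 8 moves.

Answer: 8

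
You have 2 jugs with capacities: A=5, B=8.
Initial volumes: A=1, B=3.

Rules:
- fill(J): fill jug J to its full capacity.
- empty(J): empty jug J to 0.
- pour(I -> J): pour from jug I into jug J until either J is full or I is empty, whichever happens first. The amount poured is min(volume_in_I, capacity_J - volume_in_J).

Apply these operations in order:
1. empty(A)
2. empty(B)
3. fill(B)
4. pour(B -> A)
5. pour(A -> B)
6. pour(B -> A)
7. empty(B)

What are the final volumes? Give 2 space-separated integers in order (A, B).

Answer: 5 0

Derivation:
Step 1: empty(A) -> (A=0 B=3)
Step 2: empty(B) -> (A=0 B=0)
Step 3: fill(B) -> (A=0 B=8)
Step 4: pour(B -> A) -> (A=5 B=3)
Step 5: pour(A -> B) -> (A=0 B=8)
Step 6: pour(B -> A) -> (A=5 B=3)
Step 7: empty(B) -> (A=5 B=0)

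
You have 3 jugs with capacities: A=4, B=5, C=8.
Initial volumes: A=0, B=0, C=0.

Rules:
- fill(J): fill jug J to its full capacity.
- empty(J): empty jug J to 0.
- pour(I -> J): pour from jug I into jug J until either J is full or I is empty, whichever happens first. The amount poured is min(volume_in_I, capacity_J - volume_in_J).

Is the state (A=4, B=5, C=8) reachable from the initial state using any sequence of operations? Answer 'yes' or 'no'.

BFS from (A=0, B=0, C=0):
  1. fill(A) -> (A=4 B=0 C=0)
  2. fill(B) -> (A=4 B=5 C=0)
  3. fill(C) -> (A=4 B=5 C=8)
Target reached → yes.

Answer: yes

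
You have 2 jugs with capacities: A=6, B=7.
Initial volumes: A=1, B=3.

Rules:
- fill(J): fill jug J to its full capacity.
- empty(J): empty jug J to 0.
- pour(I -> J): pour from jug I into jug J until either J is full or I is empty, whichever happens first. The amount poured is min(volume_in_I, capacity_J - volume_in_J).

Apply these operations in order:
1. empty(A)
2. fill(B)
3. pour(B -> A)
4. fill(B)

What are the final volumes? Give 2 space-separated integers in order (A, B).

Step 1: empty(A) -> (A=0 B=3)
Step 2: fill(B) -> (A=0 B=7)
Step 3: pour(B -> A) -> (A=6 B=1)
Step 4: fill(B) -> (A=6 B=7)

Answer: 6 7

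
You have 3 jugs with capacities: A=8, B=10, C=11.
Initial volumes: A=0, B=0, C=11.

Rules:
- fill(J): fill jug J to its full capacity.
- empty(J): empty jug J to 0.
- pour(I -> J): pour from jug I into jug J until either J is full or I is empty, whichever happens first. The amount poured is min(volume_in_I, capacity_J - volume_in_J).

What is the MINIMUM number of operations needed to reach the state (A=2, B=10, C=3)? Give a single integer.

BFS from (A=0, B=0, C=11). One shortest path:
  1. fill(B) -> (A=0 B=10 C=11)
  2. pour(B -> A) -> (A=8 B=2 C=11)
  3. empty(A) -> (A=0 B=2 C=11)
  4. pour(C -> A) -> (A=8 B=2 C=3)
  5. empty(A) -> (A=0 B=2 C=3)
  6. pour(B -> A) -> (A=2 B=0 C=3)
  7. fill(B) -> (A=2 B=10 C=3)
Reached target in 7 moves.

Answer: 7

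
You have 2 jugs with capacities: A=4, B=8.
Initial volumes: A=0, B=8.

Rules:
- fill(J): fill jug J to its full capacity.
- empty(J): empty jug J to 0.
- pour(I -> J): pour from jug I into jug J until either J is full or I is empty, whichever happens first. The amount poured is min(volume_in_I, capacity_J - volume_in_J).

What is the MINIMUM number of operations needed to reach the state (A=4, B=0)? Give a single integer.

BFS from (A=0, B=8). One shortest path:
  1. fill(A) -> (A=4 B=8)
  2. empty(B) -> (A=4 B=0)
Reached target in 2 moves.

Answer: 2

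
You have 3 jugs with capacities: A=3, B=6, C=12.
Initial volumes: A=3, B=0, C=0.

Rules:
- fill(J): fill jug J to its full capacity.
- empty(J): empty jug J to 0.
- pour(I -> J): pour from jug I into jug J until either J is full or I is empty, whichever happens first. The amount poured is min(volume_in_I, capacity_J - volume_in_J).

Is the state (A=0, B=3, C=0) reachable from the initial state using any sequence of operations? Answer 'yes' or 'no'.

Answer: yes

Derivation:
BFS from (A=3, B=0, C=0):
  1. pour(A -> B) -> (A=0 B=3 C=0)
Target reached → yes.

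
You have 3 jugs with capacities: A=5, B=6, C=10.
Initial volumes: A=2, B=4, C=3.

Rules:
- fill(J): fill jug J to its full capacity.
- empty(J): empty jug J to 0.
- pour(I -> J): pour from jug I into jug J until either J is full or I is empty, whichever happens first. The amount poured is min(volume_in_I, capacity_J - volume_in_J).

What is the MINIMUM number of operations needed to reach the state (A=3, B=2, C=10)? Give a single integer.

Answer: 4

Derivation:
BFS from (A=2, B=4, C=3). One shortest path:
  1. empty(B) -> (A=2 B=0 C=3)
  2. pour(A -> B) -> (A=0 B=2 C=3)
  3. pour(C -> A) -> (A=3 B=2 C=0)
  4. fill(C) -> (A=3 B=2 C=10)
Reached target in 4 moves.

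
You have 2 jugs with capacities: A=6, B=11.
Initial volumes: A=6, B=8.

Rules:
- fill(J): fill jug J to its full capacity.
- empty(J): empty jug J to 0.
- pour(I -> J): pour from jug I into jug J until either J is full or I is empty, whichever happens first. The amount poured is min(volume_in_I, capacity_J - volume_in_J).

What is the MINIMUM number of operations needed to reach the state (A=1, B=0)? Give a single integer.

BFS from (A=6, B=8). One shortest path:
  1. empty(B) -> (A=6 B=0)
  2. pour(A -> B) -> (A=0 B=6)
  3. fill(A) -> (A=6 B=6)
  4. pour(A -> B) -> (A=1 B=11)
  5. empty(B) -> (A=1 B=0)
Reached target in 5 moves.

Answer: 5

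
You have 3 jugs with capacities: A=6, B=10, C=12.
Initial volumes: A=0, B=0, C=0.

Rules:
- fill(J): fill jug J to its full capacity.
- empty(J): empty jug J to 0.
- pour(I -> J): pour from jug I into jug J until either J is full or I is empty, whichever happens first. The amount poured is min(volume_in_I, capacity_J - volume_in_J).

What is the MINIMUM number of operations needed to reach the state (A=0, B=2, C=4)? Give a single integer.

BFS from (A=0, B=0, C=0). One shortest path:
  1. fill(C) -> (A=0 B=0 C=12)
  2. pour(C -> B) -> (A=0 B=10 C=2)
  3. pour(B -> A) -> (A=6 B=4 C=2)
  4. empty(A) -> (A=0 B=4 C=2)
  5. pour(B -> A) -> (A=4 B=0 C=2)
  6. pour(C -> B) -> (A=4 B=2 C=0)
  7. pour(A -> C) -> (A=0 B=2 C=4)
Reached target in 7 moves.

Answer: 7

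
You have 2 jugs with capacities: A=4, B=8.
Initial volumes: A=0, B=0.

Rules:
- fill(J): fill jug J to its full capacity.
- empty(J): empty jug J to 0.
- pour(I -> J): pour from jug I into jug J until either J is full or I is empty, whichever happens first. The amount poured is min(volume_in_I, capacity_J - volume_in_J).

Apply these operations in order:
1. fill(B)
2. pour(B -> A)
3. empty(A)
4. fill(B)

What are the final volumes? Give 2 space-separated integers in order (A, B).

Answer: 0 8

Derivation:
Step 1: fill(B) -> (A=0 B=8)
Step 2: pour(B -> A) -> (A=4 B=4)
Step 3: empty(A) -> (A=0 B=4)
Step 4: fill(B) -> (A=0 B=8)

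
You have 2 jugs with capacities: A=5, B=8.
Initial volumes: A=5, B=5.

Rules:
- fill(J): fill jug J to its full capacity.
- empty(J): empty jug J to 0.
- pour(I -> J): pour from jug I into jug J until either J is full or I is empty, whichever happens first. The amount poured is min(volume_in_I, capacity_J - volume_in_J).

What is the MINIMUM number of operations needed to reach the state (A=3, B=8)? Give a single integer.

Answer: 6

Derivation:
BFS from (A=5, B=5). One shortest path:
  1. empty(A) -> (A=0 B=5)
  2. fill(B) -> (A=0 B=8)
  3. pour(B -> A) -> (A=5 B=3)
  4. empty(A) -> (A=0 B=3)
  5. pour(B -> A) -> (A=3 B=0)
  6. fill(B) -> (A=3 B=8)
Reached target in 6 moves.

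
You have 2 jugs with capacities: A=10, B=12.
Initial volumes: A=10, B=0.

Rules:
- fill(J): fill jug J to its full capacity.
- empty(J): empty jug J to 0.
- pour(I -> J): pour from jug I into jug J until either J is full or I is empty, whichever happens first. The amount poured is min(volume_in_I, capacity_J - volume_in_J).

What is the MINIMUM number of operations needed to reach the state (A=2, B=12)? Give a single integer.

Answer: 6

Derivation:
BFS from (A=10, B=0). One shortest path:
  1. empty(A) -> (A=0 B=0)
  2. fill(B) -> (A=0 B=12)
  3. pour(B -> A) -> (A=10 B=2)
  4. empty(A) -> (A=0 B=2)
  5. pour(B -> A) -> (A=2 B=0)
  6. fill(B) -> (A=2 B=12)
Reached target in 6 moves.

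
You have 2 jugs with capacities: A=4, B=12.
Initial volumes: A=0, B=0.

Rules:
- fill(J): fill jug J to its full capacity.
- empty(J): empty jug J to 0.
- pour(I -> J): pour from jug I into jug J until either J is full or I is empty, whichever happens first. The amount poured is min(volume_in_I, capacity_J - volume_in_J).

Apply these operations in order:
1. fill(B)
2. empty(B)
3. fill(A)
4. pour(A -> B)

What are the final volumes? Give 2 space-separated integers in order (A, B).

Step 1: fill(B) -> (A=0 B=12)
Step 2: empty(B) -> (A=0 B=0)
Step 3: fill(A) -> (A=4 B=0)
Step 4: pour(A -> B) -> (A=0 B=4)

Answer: 0 4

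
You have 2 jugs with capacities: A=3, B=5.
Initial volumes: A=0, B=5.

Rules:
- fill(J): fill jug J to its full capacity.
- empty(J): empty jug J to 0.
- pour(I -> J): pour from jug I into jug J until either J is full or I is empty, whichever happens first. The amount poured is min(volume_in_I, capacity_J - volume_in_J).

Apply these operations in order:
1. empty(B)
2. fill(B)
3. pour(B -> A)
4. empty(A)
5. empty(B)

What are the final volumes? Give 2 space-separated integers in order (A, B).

Answer: 0 0

Derivation:
Step 1: empty(B) -> (A=0 B=0)
Step 2: fill(B) -> (A=0 B=5)
Step 3: pour(B -> A) -> (A=3 B=2)
Step 4: empty(A) -> (A=0 B=2)
Step 5: empty(B) -> (A=0 B=0)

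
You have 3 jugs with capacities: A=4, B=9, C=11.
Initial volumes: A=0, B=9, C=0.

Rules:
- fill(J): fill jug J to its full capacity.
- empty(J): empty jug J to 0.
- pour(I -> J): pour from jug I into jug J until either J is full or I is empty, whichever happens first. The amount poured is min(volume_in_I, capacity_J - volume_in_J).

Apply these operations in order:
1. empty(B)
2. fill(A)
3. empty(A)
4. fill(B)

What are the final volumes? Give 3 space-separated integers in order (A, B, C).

Answer: 0 9 0

Derivation:
Step 1: empty(B) -> (A=0 B=0 C=0)
Step 2: fill(A) -> (A=4 B=0 C=0)
Step 3: empty(A) -> (A=0 B=0 C=0)
Step 4: fill(B) -> (A=0 B=9 C=0)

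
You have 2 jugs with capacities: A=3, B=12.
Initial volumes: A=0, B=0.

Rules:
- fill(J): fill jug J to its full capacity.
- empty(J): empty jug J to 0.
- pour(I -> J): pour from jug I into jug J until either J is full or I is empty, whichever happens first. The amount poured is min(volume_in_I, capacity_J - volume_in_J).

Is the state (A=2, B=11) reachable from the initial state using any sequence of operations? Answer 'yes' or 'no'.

BFS explored all 10 reachable states.
Reachable set includes: (0,0), (0,3), (0,6), (0,9), (0,12), (3,0), (3,3), (3,6), (3,9), (3,12)
Target (A=2, B=11) not in reachable set → no.

Answer: no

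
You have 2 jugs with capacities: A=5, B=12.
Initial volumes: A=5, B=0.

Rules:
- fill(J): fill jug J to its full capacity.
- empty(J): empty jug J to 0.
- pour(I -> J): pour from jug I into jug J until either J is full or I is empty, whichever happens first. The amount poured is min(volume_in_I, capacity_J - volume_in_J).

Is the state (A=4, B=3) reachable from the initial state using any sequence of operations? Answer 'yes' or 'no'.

Answer: no

Derivation:
BFS explored all 34 reachable states.
Reachable set includes: (0,0), (0,1), (0,2), (0,3), (0,4), (0,5), (0,6), (0,7), (0,8), (0,9), (0,10), (0,11) ...
Target (A=4, B=3) not in reachable set → no.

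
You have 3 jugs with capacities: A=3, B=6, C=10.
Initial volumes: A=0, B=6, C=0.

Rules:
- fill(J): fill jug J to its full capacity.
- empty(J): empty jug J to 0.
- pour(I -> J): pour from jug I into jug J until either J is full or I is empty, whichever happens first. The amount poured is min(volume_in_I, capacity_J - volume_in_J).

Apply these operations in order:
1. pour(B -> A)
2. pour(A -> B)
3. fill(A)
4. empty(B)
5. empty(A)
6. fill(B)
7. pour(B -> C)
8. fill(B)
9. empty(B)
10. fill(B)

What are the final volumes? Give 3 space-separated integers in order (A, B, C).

Answer: 0 6 6

Derivation:
Step 1: pour(B -> A) -> (A=3 B=3 C=0)
Step 2: pour(A -> B) -> (A=0 B=6 C=0)
Step 3: fill(A) -> (A=3 B=6 C=0)
Step 4: empty(B) -> (A=3 B=0 C=0)
Step 5: empty(A) -> (A=0 B=0 C=0)
Step 6: fill(B) -> (A=0 B=6 C=0)
Step 7: pour(B -> C) -> (A=0 B=0 C=6)
Step 8: fill(B) -> (A=0 B=6 C=6)
Step 9: empty(B) -> (A=0 B=0 C=6)
Step 10: fill(B) -> (A=0 B=6 C=6)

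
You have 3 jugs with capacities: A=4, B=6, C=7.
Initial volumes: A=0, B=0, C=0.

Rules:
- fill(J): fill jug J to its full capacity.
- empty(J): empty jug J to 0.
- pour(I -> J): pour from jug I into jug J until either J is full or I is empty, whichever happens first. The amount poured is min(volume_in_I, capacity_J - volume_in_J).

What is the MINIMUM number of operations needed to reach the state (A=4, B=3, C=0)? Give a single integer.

Answer: 3

Derivation:
BFS from (A=0, B=0, C=0). One shortest path:
  1. fill(C) -> (A=0 B=0 C=7)
  2. pour(C -> A) -> (A=4 B=0 C=3)
  3. pour(C -> B) -> (A=4 B=3 C=0)
Reached target in 3 moves.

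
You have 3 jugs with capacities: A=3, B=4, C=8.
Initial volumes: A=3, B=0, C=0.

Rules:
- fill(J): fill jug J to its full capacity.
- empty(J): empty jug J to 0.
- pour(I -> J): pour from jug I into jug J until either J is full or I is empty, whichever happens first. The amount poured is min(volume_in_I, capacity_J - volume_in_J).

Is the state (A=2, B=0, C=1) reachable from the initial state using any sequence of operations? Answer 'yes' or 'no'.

Answer: yes

Derivation:
BFS from (A=3, B=0, C=0):
  1. fill(B) -> (A=3 B=4 C=0)
  2. pour(B -> C) -> (A=3 B=0 C=4)
  3. pour(A -> B) -> (A=0 B=3 C=4)
  4. pour(C -> A) -> (A=3 B=3 C=1)
  5. pour(A -> B) -> (A=2 B=4 C=1)
  6. empty(B) -> (A=2 B=0 C=1)
Target reached → yes.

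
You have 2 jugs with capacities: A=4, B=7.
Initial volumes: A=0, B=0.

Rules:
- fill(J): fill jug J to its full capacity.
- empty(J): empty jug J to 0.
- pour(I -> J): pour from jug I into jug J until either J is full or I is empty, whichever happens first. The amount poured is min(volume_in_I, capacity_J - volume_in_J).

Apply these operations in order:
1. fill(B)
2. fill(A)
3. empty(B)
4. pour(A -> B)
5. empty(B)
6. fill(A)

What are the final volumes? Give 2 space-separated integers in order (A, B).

Answer: 4 0

Derivation:
Step 1: fill(B) -> (A=0 B=7)
Step 2: fill(A) -> (A=4 B=7)
Step 3: empty(B) -> (A=4 B=0)
Step 4: pour(A -> B) -> (A=0 B=4)
Step 5: empty(B) -> (A=0 B=0)
Step 6: fill(A) -> (A=4 B=0)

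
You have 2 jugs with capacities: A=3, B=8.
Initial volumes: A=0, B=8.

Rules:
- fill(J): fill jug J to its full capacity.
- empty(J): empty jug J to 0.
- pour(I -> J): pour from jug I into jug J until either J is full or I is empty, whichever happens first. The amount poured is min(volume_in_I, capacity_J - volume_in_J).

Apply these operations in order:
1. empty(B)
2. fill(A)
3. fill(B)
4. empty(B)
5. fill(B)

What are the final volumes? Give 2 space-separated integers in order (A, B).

Step 1: empty(B) -> (A=0 B=0)
Step 2: fill(A) -> (A=3 B=0)
Step 3: fill(B) -> (A=3 B=8)
Step 4: empty(B) -> (A=3 B=0)
Step 5: fill(B) -> (A=3 B=8)

Answer: 3 8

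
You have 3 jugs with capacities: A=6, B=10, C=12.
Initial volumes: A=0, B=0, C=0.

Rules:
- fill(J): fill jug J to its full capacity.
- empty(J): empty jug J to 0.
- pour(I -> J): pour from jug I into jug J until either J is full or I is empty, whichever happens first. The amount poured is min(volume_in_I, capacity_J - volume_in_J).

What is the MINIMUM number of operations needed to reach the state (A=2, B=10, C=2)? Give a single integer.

Answer: 6

Derivation:
BFS from (A=0, B=0, C=0). One shortest path:
  1. fill(C) -> (A=0 B=0 C=12)
  2. pour(C -> B) -> (A=0 B=10 C=2)
  3. empty(B) -> (A=0 B=0 C=2)
  4. pour(C -> A) -> (A=2 B=0 C=0)
  5. fill(C) -> (A=2 B=0 C=12)
  6. pour(C -> B) -> (A=2 B=10 C=2)
Reached target in 6 moves.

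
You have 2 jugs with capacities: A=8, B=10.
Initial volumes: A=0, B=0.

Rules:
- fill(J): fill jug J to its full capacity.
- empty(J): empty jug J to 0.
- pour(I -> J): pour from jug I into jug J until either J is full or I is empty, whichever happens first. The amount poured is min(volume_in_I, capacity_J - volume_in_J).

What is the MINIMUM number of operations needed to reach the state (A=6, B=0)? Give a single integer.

BFS from (A=0, B=0). One shortest path:
  1. fill(A) -> (A=8 B=0)
  2. pour(A -> B) -> (A=0 B=8)
  3. fill(A) -> (A=8 B=8)
  4. pour(A -> B) -> (A=6 B=10)
  5. empty(B) -> (A=6 B=0)
Reached target in 5 moves.

Answer: 5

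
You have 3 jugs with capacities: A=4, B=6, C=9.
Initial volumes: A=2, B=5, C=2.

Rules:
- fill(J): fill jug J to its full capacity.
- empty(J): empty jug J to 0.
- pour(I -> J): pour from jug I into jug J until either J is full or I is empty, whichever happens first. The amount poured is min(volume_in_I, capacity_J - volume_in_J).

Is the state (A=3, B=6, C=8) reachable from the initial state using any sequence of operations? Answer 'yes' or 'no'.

Answer: yes

Derivation:
BFS from (A=2, B=5, C=2):
  1. fill(A) -> (A=4 B=5 C=2)
  2. pour(A -> B) -> (A=3 B=6 C=2)
  3. pour(B -> C) -> (A=3 B=0 C=8)
  4. fill(B) -> (A=3 B=6 C=8)
Target reached → yes.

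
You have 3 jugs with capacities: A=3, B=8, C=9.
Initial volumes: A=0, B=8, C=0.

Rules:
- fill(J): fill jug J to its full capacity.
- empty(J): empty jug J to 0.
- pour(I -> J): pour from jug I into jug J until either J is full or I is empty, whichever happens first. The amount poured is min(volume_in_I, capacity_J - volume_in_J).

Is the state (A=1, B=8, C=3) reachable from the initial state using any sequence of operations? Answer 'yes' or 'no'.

BFS from (A=0, B=8, C=0):
  1. empty(B) -> (A=0 B=0 C=0)
  2. fill(C) -> (A=0 B=0 C=9)
  3. pour(C -> A) -> (A=3 B=0 C=6)
  4. pour(C -> B) -> (A=3 B=6 C=0)
  5. pour(A -> C) -> (A=0 B=6 C=3)
  6. fill(A) -> (A=3 B=6 C=3)
  7. pour(A -> B) -> (A=1 B=8 C=3)
Target reached → yes.

Answer: yes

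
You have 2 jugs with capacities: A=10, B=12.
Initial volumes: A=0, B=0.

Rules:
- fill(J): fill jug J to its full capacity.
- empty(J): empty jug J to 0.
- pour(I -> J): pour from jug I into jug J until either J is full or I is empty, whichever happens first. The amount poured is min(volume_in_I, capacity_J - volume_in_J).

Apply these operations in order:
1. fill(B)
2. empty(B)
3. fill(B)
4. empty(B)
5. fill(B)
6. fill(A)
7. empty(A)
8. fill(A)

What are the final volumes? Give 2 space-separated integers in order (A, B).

Answer: 10 12

Derivation:
Step 1: fill(B) -> (A=0 B=12)
Step 2: empty(B) -> (A=0 B=0)
Step 3: fill(B) -> (A=0 B=12)
Step 4: empty(B) -> (A=0 B=0)
Step 5: fill(B) -> (A=0 B=12)
Step 6: fill(A) -> (A=10 B=12)
Step 7: empty(A) -> (A=0 B=12)
Step 8: fill(A) -> (A=10 B=12)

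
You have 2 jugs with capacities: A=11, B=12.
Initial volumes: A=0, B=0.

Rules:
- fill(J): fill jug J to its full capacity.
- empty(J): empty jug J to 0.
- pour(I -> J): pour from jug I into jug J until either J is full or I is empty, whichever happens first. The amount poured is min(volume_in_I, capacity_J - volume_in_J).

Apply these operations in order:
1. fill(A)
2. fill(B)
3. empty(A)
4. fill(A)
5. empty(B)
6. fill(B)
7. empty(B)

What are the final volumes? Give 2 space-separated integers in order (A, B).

Step 1: fill(A) -> (A=11 B=0)
Step 2: fill(B) -> (A=11 B=12)
Step 3: empty(A) -> (A=0 B=12)
Step 4: fill(A) -> (A=11 B=12)
Step 5: empty(B) -> (A=11 B=0)
Step 6: fill(B) -> (A=11 B=12)
Step 7: empty(B) -> (A=11 B=0)

Answer: 11 0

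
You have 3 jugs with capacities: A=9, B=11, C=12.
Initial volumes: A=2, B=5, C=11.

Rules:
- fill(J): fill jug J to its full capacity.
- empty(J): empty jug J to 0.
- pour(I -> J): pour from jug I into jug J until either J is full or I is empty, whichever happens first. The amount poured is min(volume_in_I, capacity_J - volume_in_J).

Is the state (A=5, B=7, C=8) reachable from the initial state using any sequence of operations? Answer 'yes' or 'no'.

BFS explored all 681 reachable states.
Reachable set includes: (0,0,0), (0,0,1), (0,0,2), (0,0,3), (0,0,4), (0,0,5), (0,0,6), (0,0,7), (0,0,8), (0,0,9), (0,0,10), (0,0,11) ...
Target (A=5, B=7, C=8) not in reachable set → no.

Answer: no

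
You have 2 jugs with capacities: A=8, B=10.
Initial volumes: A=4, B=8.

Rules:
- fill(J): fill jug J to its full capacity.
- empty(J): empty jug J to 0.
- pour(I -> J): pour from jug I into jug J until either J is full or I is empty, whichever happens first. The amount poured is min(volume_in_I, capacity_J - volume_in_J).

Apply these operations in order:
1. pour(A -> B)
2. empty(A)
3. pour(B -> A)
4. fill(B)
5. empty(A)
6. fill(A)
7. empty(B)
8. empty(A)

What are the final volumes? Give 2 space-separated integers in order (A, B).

Step 1: pour(A -> B) -> (A=2 B=10)
Step 2: empty(A) -> (A=0 B=10)
Step 3: pour(B -> A) -> (A=8 B=2)
Step 4: fill(B) -> (A=8 B=10)
Step 5: empty(A) -> (A=0 B=10)
Step 6: fill(A) -> (A=8 B=10)
Step 7: empty(B) -> (A=8 B=0)
Step 8: empty(A) -> (A=0 B=0)

Answer: 0 0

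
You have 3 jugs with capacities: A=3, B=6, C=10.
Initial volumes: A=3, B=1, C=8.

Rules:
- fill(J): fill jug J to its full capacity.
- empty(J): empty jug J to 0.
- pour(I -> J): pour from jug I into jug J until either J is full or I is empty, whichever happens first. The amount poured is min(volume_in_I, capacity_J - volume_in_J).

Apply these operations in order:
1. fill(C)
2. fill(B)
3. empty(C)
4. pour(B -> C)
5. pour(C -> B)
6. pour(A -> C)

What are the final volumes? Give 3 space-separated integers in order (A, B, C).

Answer: 0 6 3

Derivation:
Step 1: fill(C) -> (A=3 B=1 C=10)
Step 2: fill(B) -> (A=3 B=6 C=10)
Step 3: empty(C) -> (A=3 B=6 C=0)
Step 4: pour(B -> C) -> (A=3 B=0 C=6)
Step 5: pour(C -> B) -> (A=3 B=6 C=0)
Step 6: pour(A -> C) -> (A=0 B=6 C=3)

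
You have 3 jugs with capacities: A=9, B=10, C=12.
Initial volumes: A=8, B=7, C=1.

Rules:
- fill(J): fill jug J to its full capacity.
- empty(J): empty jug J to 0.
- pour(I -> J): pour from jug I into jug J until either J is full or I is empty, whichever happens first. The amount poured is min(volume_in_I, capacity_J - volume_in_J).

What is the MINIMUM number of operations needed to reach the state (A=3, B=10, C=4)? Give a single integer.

BFS from (A=8, B=7, C=1). One shortest path:
  1. pour(A -> C) -> (A=0 B=7 C=9)
  2. pour(B -> C) -> (A=0 B=4 C=12)
  3. pour(C -> A) -> (A=9 B=4 C=3)
  4. empty(A) -> (A=0 B=4 C=3)
  5. pour(C -> A) -> (A=3 B=4 C=0)
  6. pour(B -> C) -> (A=3 B=0 C=4)
  7. fill(B) -> (A=3 B=10 C=4)
Reached target in 7 moves.

Answer: 7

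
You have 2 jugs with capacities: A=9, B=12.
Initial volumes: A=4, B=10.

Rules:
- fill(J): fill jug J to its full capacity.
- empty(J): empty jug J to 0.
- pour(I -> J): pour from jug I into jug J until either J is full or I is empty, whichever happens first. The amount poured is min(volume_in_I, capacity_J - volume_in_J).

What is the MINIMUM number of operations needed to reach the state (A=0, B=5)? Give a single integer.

BFS from (A=4, B=10). One shortest path:
  1. pour(B -> A) -> (A=9 B=5)
  2. empty(A) -> (A=0 B=5)
Reached target in 2 moves.

Answer: 2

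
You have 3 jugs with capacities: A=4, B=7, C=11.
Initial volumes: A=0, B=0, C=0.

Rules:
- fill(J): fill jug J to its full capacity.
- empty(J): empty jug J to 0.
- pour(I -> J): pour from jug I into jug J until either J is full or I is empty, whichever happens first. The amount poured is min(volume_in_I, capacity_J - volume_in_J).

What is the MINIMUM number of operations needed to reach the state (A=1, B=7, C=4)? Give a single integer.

Answer: 6

Derivation:
BFS from (A=0, B=0, C=0). One shortest path:
  1. fill(A) -> (A=4 B=0 C=0)
  2. pour(A -> B) -> (A=0 B=4 C=0)
  3. fill(A) -> (A=4 B=4 C=0)
  4. pour(A -> C) -> (A=0 B=4 C=4)
  5. fill(A) -> (A=4 B=4 C=4)
  6. pour(A -> B) -> (A=1 B=7 C=4)
Reached target in 6 moves.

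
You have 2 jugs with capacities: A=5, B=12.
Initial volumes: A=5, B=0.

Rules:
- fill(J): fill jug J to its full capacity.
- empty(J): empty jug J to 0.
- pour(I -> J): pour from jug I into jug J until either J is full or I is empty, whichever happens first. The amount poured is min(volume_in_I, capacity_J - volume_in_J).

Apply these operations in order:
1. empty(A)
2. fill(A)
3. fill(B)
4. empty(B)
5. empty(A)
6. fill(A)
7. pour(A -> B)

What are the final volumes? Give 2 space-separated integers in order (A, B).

Step 1: empty(A) -> (A=0 B=0)
Step 2: fill(A) -> (A=5 B=0)
Step 3: fill(B) -> (A=5 B=12)
Step 4: empty(B) -> (A=5 B=0)
Step 5: empty(A) -> (A=0 B=0)
Step 6: fill(A) -> (A=5 B=0)
Step 7: pour(A -> B) -> (A=0 B=5)

Answer: 0 5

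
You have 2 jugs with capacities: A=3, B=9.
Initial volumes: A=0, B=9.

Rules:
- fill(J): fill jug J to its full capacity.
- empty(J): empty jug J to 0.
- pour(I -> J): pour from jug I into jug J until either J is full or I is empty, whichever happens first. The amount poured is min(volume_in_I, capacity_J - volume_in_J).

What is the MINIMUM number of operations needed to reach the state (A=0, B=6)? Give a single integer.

BFS from (A=0, B=9). One shortest path:
  1. pour(B -> A) -> (A=3 B=6)
  2. empty(A) -> (A=0 B=6)
Reached target in 2 moves.

Answer: 2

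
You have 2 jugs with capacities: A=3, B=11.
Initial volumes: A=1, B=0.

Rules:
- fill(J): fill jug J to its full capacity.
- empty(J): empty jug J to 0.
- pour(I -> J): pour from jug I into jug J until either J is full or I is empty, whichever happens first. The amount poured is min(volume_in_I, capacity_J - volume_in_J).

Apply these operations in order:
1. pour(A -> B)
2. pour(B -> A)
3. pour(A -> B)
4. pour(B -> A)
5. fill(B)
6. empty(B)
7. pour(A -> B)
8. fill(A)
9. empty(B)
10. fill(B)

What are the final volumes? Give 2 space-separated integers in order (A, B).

Answer: 3 11

Derivation:
Step 1: pour(A -> B) -> (A=0 B=1)
Step 2: pour(B -> A) -> (A=1 B=0)
Step 3: pour(A -> B) -> (A=0 B=1)
Step 4: pour(B -> A) -> (A=1 B=0)
Step 5: fill(B) -> (A=1 B=11)
Step 6: empty(B) -> (A=1 B=0)
Step 7: pour(A -> B) -> (A=0 B=1)
Step 8: fill(A) -> (A=3 B=1)
Step 9: empty(B) -> (A=3 B=0)
Step 10: fill(B) -> (A=3 B=11)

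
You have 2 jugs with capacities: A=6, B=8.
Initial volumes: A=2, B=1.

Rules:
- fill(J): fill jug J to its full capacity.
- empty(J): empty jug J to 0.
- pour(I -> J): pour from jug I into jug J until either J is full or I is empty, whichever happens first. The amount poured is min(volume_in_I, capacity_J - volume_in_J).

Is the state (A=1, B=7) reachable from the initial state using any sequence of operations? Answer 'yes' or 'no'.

Answer: no

Derivation:
BFS explored all 29 reachable states.
Reachable set includes: (0,0), (0,1), (0,2), (0,3), (0,4), (0,5), (0,6), (0,7), (0,8), (1,0), (1,8), (2,0) ...
Target (A=1, B=7) not in reachable set → no.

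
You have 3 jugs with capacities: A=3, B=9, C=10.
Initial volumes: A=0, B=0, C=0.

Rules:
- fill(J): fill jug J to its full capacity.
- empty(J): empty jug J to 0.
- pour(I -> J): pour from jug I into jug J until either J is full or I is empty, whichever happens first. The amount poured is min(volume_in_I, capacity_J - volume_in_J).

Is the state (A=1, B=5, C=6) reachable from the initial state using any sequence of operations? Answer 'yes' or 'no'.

BFS explored all 296 reachable states.
Reachable set includes: (0,0,0), (0,0,1), (0,0,2), (0,0,3), (0,0,4), (0,0,5), (0,0,6), (0,0,7), (0,0,8), (0,0,9), (0,0,10), (0,1,0) ...
Target (A=1, B=5, C=6) not in reachable set → no.

Answer: no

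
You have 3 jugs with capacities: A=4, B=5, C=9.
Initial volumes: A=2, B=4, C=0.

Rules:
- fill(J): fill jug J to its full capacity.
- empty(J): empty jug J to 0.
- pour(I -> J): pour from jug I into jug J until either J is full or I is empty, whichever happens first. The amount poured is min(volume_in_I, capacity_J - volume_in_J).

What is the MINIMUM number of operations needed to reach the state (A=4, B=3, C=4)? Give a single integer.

Answer: 3

Derivation:
BFS from (A=2, B=4, C=0). One shortest path:
  1. pour(B -> C) -> (A=2 B=0 C=4)
  2. fill(B) -> (A=2 B=5 C=4)
  3. pour(B -> A) -> (A=4 B=3 C=4)
Reached target in 3 moves.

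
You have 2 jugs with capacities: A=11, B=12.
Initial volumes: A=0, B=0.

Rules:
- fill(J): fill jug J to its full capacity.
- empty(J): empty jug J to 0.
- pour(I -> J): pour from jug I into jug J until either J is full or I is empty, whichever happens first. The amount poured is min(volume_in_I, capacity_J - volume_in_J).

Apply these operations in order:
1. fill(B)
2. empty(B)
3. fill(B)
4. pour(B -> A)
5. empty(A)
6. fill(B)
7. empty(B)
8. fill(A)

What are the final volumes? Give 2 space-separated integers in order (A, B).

Step 1: fill(B) -> (A=0 B=12)
Step 2: empty(B) -> (A=0 B=0)
Step 3: fill(B) -> (A=0 B=12)
Step 4: pour(B -> A) -> (A=11 B=1)
Step 5: empty(A) -> (A=0 B=1)
Step 6: fill(B) -> (A=0 B=12)
Step 7: empty(B) -> (A=0 B=0)
Step 8: fill(A) -> (A=11 B=0)

Answer: 11 0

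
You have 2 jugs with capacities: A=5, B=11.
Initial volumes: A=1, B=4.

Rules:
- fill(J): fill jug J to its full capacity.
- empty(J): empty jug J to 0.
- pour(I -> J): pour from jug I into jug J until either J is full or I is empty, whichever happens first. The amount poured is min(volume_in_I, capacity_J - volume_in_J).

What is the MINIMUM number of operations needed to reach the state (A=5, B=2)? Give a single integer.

BFS from (A=1, B=4). One shortest path:
  1. fill(B) -> (A=1 B=11)
  2. pour(B -> A) -> (A=5 B=7)
  3. empty(A) -> (A=0 B=7)
  4. pour(B -> A) -> (A=5 B=2)
Reached target in 4 moves.

Answer: 4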